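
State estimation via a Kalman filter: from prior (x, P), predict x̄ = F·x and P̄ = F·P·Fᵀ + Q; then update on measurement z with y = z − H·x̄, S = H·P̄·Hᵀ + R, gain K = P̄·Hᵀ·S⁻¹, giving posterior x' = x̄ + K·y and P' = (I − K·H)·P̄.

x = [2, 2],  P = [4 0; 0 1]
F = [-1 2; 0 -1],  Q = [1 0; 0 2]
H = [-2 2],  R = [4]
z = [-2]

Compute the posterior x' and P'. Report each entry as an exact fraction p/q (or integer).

x̄ = F·x = [2, -2]
P̄ = F·P·Fᵀ + Q = [9 -2; -2 3]
y = z − H·x̄ = [6]
S = H·P̄·Hᵀ + R = [68]
K = P̄·Hᵀ·S⁻¹ = [-11/34; 5/34]
x' = x̄ + K·y = [1/17, -19/17]
P' = (I − K·H)·P̄ = [32/17 21/17; 21/17 26/17]

x' = [1/17, -19/17]
P' = [32/17 21/17; 21/17 26/17]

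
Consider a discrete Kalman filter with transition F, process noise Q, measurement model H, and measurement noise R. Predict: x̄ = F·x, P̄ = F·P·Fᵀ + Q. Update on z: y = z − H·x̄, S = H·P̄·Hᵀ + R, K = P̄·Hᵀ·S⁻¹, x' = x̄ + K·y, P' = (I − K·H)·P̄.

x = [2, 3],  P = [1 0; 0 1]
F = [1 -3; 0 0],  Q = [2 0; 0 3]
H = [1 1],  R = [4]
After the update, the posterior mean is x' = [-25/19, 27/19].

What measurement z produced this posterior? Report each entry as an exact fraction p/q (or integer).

z = [2]

x̄ = F·x = [-7, 0]
P̄ = F·P·Fᵀ + Q = [12 0; 0 3]
S = H·P̄·Hᵀ + R = [19]
K = P̄·Hᵀ·S⁻¹ = [12/19; 3/19]
x' − x̄ = [108/19, 27/19] = K·y
y = (KᵀK)⁻¹·Kᵀ·(x' − x̄) = [9]
z = y + H·x̄ = [9] + [-7] = [2]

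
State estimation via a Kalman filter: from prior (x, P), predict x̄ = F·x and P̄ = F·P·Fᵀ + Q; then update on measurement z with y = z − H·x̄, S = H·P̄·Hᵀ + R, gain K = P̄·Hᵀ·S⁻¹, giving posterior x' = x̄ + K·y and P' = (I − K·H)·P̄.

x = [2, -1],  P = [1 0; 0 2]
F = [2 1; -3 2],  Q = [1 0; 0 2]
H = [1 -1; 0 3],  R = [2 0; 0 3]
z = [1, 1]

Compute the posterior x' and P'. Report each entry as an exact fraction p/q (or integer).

x' = [764/533, 121/533]
P' = [917/533 125/533; 125/533 167/533]

x̄ = F·x = [3, -8]
P̄ = F·P·Fᵀ + Q = [7 -2; -2 19]
y = z − H·x̄ = [-10, 25]
S = H·P̄·Hᵀ + R = [32 -63; -63 174]
K = P̄·Hᵀ·S⁻¹ = [396/533 125/533; -21/533 167/533]
x' = x̄ + K·y = [764/533, 121/533]
P' = (I − K·H)·P̄ = [917/533 125/533; 125/533 167/533]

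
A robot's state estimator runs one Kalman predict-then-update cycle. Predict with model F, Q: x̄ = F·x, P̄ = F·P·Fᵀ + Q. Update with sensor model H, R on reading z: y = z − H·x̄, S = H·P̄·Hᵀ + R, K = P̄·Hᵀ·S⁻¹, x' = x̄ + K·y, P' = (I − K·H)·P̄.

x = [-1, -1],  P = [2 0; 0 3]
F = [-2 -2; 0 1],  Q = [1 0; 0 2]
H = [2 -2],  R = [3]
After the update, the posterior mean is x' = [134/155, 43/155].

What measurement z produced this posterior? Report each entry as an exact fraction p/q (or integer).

x̄ = F·x = [4, -1]
P̄ = F·P·Fᵀ + Q = [21 -6; -6 5]
S = H·P̄·Hᵀ + R = [155]
K = P̄·Hᵀ·S⁻¹ = [54/155; -22/155]
x' − x̄ = [-486/155, 198/155] = K·y
y = (KᵀK)⁻¹·Kᵀ·(x' − x̄) = [-9]
z = y + H·x̄ = [-9] + [10] = [1]

z = [1]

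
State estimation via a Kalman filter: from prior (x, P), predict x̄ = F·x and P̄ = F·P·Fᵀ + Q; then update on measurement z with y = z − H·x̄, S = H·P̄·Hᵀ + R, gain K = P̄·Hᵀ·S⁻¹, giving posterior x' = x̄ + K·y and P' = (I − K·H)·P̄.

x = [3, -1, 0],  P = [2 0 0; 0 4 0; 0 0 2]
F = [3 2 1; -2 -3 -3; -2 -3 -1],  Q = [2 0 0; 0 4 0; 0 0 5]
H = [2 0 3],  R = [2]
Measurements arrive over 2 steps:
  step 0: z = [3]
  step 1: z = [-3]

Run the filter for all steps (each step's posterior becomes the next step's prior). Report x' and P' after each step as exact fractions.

step 0: x' = [1175/157, -603/157, -625/157], P' = [4522/157 -4086/157 -3040/157; -4086/157 6006/157 2768/157; -3040/157 2768/157 2078/157]
step 1: x' = [2308654/188543, -995718/188543, -1724905/188543], P' = [12407718/188543 -2694500/188543 -8278796/188543; -2694500/188543 4302264/188543 1862472/188543; -8278796/188543 1862472/188543 5565682/188543]

step 0: x̄ = F·x = [7, -3, -3]
step 0: P̄ = F·P·Fᵀ + Q = [38 -42 -38; -42 66 50; -38 50 51]
step 0: y = z − H·x̄ = [-2]
step 0: S = H·P̄·Hᵀ + R = [157]
step 0: K = P̄·Hᵀ·S⁻¹ = [-38/157; 66/157; 77/157]
step 0: x' = x̄ + K·y = [1175/157, -603/157, -625/157]
step 0: P' = (I − K·H)·P̄ = [4522/157 -4086/157 -3040/157; -4086/157 6006/157 2768/157; -3040/157 2768/157 2078/157]
step 1: x̄ = F·x = [1694/157, 1334/157, 84/157]
step 1: P̄ = F·P·Fᵀ + Q = [10914/157 -7756/157 -10768/157; -7756/157 55784/157 38240/157; -10768/157 38240/157 30421/157]
step 1: y = z − H·x̄ = [-4111/157]
step 1: S = H·P̄·Hᵀ + R = [188543/157]
step 1: K = P̄·Hᵀ·S⁻¹ = [-10476/188543; 99208/188543; 69727/188543]
step 1: x' = x̄ + K·y = [2308654/188543, -995718/188543, -1724905/188543]
step 1: P' = (I − K·H)·P̄ = [12407718/188543 -2694500/188543 -8278796/188543; -2694500/188543 4302264/188543 1862472/188543; -8278796/188543 1862472/188543 5565682/188543]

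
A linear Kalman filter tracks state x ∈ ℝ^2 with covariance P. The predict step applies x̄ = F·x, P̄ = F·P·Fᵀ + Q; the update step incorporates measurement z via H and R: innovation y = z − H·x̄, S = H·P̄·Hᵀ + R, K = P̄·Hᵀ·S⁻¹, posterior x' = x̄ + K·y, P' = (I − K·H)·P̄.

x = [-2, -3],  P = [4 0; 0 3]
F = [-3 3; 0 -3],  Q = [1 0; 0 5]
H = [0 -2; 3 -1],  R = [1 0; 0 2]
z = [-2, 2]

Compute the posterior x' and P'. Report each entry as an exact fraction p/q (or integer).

x̄ = F·x = [-3, 9]
P̄ = F·P·Fᵀ + Q = [64 -27; -27 32]
y = z − H·x̄ = [16, 20]
S = H·P̄·Hᵀ + R = [129 226; 226 772]
K = P̄·Hᵀ·S⁻¹ = [-3903/24256 16047/48512; -11935/24256 -113/48512]
x' = x̄ + K·y = [12627/12128, 13107/12128]
P' = (I − K·H)·P̄ = [11999/48512 3903/48512; 3903/48512 11935/48512]

x' = [12627/12128, 13107/12128]
P' = [11999/48512 3903/48512; 3903/48512 11935/48512]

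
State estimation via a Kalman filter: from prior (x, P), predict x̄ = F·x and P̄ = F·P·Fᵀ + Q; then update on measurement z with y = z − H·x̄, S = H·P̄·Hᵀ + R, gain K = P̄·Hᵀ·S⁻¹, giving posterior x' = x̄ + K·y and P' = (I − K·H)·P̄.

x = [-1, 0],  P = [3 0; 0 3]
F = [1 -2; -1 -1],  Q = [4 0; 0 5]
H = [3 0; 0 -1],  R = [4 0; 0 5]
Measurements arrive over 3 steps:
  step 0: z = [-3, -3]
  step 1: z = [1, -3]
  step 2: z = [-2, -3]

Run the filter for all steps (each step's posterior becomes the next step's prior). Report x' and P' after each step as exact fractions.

step 0: x' = [-2695/2719, 6407/2719], P' = [1180/2719 60/2719; 60/2719 9220/2719]
step 1: x' = [28429/130905, 106111/52362], P' = [56504/130905 1732/26181; 1732/26181 149525/52362]
step 2: x' = [-77072501/109915450, 52803913/43966180], P' = [23644906/54957725 699781/10991545; 699781/10991545 12537977/4396618]

step 0: x̄ = F·x = [-1, 1]
step 0: P̄ = F·P·Fᵀ + Q = [19 3; 3 11]
step 0: y = z − H·x̄ = [0, -2]
step 0: S = H·P̄·Hᵀ + R = [175 -9; -9 16]
step 0: K = P̄·Hᵀ·S⁻¹ = [885/2719 -12/2719; 45/2719 -1844/2719]
step 0: x' = x̄ + K·y = [-2695/2719, 6407/2719]
step 0: P' = (I − K·H)·P̄ = [1180/2719 60/2719; 60/2719 9220/2719]
step 1: x̄ = F·x = [-15509/2719, -3712/2719]
step 1: P̄ = F·P·Fᵀ + Q = [48696/2719 17320/2719; 17320/2719 24115/2719]
step 1: y = z − H·x̄ = [49246/2719, -11869/2719]
step 1: S = H·P̄·Hᵀ + R = [449140/2719 -51960/2719; -51960/2719 37710/2719]
step 1: K = P̄·Hᵀ·S⁻¹ = [14126/43635 -1732/130905; 433/8727 -29905/52362]
step 1: x' = x̄ + K·y = [28429/130905, 106111/52362]
step 1: P' = (I − K·H)·P̄ = [56504/130905 1732/26181; 1732/26181 149525/52362]
step 2: x̄ = F·x = [-502126/130905, -587413/261810]
step 2: P̄ = F·P·Fᵀ + Q = [2040734/130905 699781/130905; 699781/130905 2204323/261810]
step 2: y = z − H·x̄ = [414856/43635, -1372843/261810]
step 2: S = H·P̄·Hᵀ + R = [2098914/14545 -699781/43635; -699781/43635 3513373/261810]
step 2: K = P̄·Hᵀ·S⁻¹ = [35467359/109915450 -699781/54957725; 2099343/43966180 -12537977/21983090]
step 2: x' = x̄ + K·y = [-77072501/109915450, 52803913/43966180]
step 2: P' = (I − K·H)·P̄ = [23644906/54957725 699781/10991545; 699781/10991545 12537977/4396618]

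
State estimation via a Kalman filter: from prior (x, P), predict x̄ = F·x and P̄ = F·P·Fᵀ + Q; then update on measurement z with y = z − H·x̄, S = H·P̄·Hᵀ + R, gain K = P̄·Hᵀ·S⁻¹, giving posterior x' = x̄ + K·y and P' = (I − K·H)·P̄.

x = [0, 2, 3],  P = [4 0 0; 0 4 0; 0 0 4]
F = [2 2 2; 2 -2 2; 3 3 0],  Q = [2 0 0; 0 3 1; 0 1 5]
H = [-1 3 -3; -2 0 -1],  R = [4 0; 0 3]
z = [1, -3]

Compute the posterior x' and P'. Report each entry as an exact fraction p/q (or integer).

x' = [52855/20546, -63677/82184, -162281/82184]
P' = [21713/10273 -24184/10273 -32053/10273; -24184/10273 441023/82184 478183/82184; -32053/10273 478183/82184 574327/82184]

x̄ = F·x = [10, 2, 6]
P̄ = F·P·Fᵀ + Q = [50 16 48; 16 51 1; 48 1 77]
y = z − H·x̄ = [23, 23]
S = H·P̄·Hᵀ + R = [1380 568; 568 472]
K = P̄·Hᵀ·S⁻¹ = [947/20546 -3791/10273; 10249/41092 -30413/82184; -4001/41092 -20493/82184]
x' = x̄ + K·y = [52855/20546, -63677/82184, -162281/82184]
P' = (I − K·H)·P̄ = [21713/10273 -24184/10273 -32053/10273; -24184/10273 441023/82184 478183/82184; -32053/10273 478183/82184 574327/82184]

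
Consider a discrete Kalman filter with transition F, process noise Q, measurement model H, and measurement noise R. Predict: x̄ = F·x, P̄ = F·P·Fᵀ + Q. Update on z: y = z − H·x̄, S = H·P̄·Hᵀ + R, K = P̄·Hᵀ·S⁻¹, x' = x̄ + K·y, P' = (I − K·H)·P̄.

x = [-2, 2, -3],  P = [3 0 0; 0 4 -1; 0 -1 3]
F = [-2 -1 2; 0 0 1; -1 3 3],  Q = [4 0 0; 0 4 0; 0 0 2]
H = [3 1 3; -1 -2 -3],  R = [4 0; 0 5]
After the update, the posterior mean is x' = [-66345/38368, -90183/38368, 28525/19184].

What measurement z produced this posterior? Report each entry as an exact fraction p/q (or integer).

x̄ = F·x = [-4, -3, -1]
P̄ = F·P·Fᵀ + Q = [36 7 9; 7 7 6; 9 6 50]
S = H·P̄·Hᵀ + R = [1025 -783; -783 673]
K = P̄·Hᵀ·S⁻¹ = [35275/76736 32261/76736; 421/76736 -3957/76736; -5367/38368 -15993/38368]
x' − x̄ = [87127/38368, 24921/38368, 47709/19184] = K·y
y = (KᵀK)⁻¹·Kᵀ·(x' − x̄) = [15, -11]
z = y + H·x̄ = [15, -11] + [-18, 13] = [-3, 2]

z = [-3, 2]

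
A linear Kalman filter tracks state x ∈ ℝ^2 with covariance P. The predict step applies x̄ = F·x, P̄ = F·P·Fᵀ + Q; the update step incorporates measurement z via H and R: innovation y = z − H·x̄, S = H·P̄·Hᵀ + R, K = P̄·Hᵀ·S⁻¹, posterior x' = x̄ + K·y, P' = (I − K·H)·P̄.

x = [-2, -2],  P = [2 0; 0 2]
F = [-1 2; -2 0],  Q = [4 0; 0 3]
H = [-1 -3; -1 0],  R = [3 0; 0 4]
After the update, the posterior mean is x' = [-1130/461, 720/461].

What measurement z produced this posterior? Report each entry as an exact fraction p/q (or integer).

z = [-2, 2]

x̄ = F·x = [-2, 4]
P̄ = F·P·Fᵀ + Q = [14 4; 4 11]
S = H·P̄·Hᵀ + R = [140 26; 26 18]
K = P̄·Hᵀ·S⁻¹ = [-26/461 -321/461; -281/922 201/922]
x' − x̄ = [-208/461, -1124/461] = K·y
y = (KᵀK)⁻¹·Kᵀ·(x' − x̄) = [8, 0]
z = y + H·x̄ = [8, 0] + [-10, 2] = [-2, 2]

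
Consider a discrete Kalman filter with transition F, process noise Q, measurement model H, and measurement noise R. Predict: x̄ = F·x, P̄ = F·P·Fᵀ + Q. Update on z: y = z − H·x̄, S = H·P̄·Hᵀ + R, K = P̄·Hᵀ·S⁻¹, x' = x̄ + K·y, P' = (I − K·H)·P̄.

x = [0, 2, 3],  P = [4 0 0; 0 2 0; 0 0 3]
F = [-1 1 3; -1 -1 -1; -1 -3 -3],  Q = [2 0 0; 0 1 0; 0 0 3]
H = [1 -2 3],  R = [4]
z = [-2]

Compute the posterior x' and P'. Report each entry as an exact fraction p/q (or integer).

x̄ = F·x = [11, -5, -15]
P̄ = F·P·Fᵀ + Q = [35 -7 -29; -7 10 19; -29 19 52]
y = z − H·x̄ = [22]
S = H·P̄·Hᵀ + R = [173]
K = P̄·Hᵀ·S⁻¹ = [-38/173; 30/173; 89/173]
x' = x̄ + K·y = [1067/173, -205/173, -637/173]
P' = (I − K·H)·P̄ = [4611/173 -71/173 -1635/173; -71/173 830/173 617/173; -1635/173 617/173 1075/173]

x' = [1067/173, -205/173, -637/173]
P' = [4611/173 -71/173 -1635/173; -71/173 830/173 617/173; -1635/173 617/173 1075/173]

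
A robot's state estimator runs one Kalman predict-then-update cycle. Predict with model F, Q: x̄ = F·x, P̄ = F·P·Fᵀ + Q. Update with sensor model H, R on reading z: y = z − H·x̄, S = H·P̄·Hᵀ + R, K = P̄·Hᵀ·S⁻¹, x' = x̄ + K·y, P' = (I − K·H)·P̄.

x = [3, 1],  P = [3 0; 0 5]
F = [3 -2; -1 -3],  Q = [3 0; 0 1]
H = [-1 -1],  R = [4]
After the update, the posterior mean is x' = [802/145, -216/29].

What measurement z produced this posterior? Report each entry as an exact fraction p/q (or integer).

x̄ = F·x = [7, -6]
P̄ = F·P·Fᵀ + Q = [50 21; 21 49]
S = H·P̄·Hᵀ + R = [145]
K = P̄·Hᵀ·S⁻¹ = [-71/145; -14/29]
x' − x̄ = [-213/145, -42/29] = K·y
y = (KᵀK)⁻¹·Kᵀ·(x' − x̄) = [3]
z = y + H·x̄ = [3] + [-1] = [2]

z = [2]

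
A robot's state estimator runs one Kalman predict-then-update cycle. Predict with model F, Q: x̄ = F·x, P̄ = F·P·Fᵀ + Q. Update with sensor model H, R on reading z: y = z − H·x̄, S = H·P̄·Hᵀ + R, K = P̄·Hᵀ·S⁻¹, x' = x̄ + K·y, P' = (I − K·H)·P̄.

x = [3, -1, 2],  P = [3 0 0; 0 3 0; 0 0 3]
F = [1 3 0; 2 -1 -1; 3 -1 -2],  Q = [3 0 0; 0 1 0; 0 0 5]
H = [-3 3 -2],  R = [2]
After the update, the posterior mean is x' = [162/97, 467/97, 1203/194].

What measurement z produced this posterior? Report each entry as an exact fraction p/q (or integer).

x̄ = F·x = [0, 5, 6]
P̄ = F·P·Fᵀ + Q = [33 -3 0; -3 19 27; 0 27 47]
S = H·P̄·Hᵀ + R = [388]
K = P̄·Hᵀ·S⁻¹ = [-27/97; 3/97; -13/388]
x' − x̄ = [162/97, -18/97, 39/194] = K·y
y = (KᵀK)⁻¹·Kᵀ·(x' − x̄) = [-6]
z = y + H·x̄ = [-6] + [3] = [-3]

z = [-3]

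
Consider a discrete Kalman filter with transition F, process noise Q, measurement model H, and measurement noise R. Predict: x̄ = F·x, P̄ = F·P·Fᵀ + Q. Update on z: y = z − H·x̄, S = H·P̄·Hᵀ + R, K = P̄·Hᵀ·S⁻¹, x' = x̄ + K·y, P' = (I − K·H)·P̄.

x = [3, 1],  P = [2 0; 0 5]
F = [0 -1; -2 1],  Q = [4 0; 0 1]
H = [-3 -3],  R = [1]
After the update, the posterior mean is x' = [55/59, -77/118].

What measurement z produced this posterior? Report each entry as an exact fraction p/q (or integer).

z = [-1]

x̄ = F·x = [-1, -5]
P̄ = F·P·Fᵀ + Q = [9 -5; -5 14]
S = H·P̄·Hᵀ + R = [118]
K = P̄·Hᵀ·S⁻¹ = [-6/59; -27/118]
x' − x̄ = [114/59, 513/118] = K·y
y = (KᵀK)⁻¹·Kᵀ·(x' − x̄) = [-19]
z = y + H·x̄ = [-19] + [18] = [-1]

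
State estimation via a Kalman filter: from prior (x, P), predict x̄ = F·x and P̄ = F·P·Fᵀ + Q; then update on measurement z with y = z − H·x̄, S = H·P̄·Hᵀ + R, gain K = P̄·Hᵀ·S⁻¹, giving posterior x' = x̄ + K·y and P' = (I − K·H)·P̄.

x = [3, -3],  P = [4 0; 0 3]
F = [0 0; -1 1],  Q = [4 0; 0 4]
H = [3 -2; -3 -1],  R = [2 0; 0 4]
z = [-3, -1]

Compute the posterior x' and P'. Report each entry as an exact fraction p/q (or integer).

x' = [-474/1993, 1847/1993]
P' = [412/1993 396/1993; 396/1993 1232/1993]

x̄ = F·x = [0, -6]
P̄ = F·P·Fᵀ + Q = [4 0; 0 11]
y = z − H·x̄ = [-15, -7]
S = H·P̄·Hᵀ + R = [82 -14; -14 51]
K = P̄·Hᵀ·S⁻¹ = [222/1993 -408/1993; -638/1993 -605/1993]
x' = x̄ + K·y = [-474/1993, 1847/1993]
P' = (I − K·H)·P̄ = [412/1993 396/1993; 396/1993 1232/1993]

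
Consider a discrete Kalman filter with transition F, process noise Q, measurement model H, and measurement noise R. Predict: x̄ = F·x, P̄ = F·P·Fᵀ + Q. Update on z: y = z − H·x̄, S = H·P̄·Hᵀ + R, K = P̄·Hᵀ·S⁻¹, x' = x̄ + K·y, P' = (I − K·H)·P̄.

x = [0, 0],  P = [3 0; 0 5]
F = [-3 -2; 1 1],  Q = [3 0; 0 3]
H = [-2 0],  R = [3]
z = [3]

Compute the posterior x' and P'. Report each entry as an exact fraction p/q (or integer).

x̄ = F·x = [0, 0]
P̄ = F·P·Fᵀ + Q = [50 -19; -19 11]
y = z − H·x̄ = [3]
S = H·P̄·Hᵀ + R = [203]
K = P̄·Hᵀ·S⁻¹ = [-100/203; 38/203]
x' = x̄ + K·y = [-300/203, 114/203]
P' = (I − K·H)·P̄ = [150/203 -57/203; -57/203 789/203]

x' = [-300/203, 114/203]
P' = [150/203 -57/203; -57/203 789/203]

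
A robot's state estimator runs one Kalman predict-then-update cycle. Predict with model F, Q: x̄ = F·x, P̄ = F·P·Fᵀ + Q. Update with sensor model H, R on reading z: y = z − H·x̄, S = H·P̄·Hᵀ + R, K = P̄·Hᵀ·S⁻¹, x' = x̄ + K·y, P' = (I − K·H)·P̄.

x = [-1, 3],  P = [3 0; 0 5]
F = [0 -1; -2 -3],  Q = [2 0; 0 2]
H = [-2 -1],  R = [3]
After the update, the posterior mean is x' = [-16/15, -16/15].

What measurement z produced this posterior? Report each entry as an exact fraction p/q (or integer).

x̄ = F·x = [-3, -7]
P̄ = F·P·Fᵀ + Q = [7 15; 15 59]
S = H·P̄·Hᵀ + R = [150]
K = P̄·Hᵀ·S⁻¹ = [-29/150; -89/150]
x' − x̄ = [29/15, 89/15] = K·y
y = (KᵀK)⁻¹·Kᵀ·(x' − x̄) = [-10]
z = y + H·x̄ = [-10] + [13] = [3]

z = [3]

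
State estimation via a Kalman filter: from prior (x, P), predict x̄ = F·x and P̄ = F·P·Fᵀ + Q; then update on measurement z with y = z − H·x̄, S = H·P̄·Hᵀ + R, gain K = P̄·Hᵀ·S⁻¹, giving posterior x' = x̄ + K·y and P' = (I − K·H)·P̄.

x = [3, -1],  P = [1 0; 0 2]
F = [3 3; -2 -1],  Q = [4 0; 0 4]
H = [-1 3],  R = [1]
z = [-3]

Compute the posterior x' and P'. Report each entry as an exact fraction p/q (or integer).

x̄ = F·x = [6, -5]
P̄ = F·P·Fᵀ + Q = [31 -12; -12 10]
y = z − H·x̄ = [18]
S = H·P̄·Hᵀ + R = [194]
K = P̄·Hᵀ·S⁻¹ = [-67/194; 21/97]
x' = x̄ + K·y = [-21/97, -107/97]
P' = (I − K·H)·P̄ = [1525/194 243/97; 243/97 88/97]

x' = [-21/97, -107/97]
P' = [1525/194 243/97; 243/97 88/97]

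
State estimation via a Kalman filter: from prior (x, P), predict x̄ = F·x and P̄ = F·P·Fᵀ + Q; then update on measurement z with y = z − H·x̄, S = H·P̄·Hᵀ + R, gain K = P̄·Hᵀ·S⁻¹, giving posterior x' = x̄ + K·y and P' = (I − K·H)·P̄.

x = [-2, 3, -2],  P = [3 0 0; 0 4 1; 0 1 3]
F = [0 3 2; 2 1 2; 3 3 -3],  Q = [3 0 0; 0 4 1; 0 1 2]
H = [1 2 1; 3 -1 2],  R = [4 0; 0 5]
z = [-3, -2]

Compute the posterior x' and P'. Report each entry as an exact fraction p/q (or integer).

x' = [-46990/29873, -43857/29873, 28961/29873]
P' = [2206105/119492 112097/29873 -3042481/119492; 112097/29873 46776/29873 -156705/29873; -3042481/119492 -156705/29873 4308889/119492]

x̄ = F·x = [5, -5, 9]
P̄ = F·P·Fᵀ + Q = [63 32 15; 32 36 16; 15 16 74]
y = z − H·x̄ = [-7, -40]
S = H·P̄·Hᵀ + R = [507 548; 548 828]
K = P̄·Hᵀ·S⁻¹ = [3775/29873 16993/119492; 12236/29873 -4779/29873; 798/29873 23431/119492]
x' = x̄ + K·y = [-46990/29873, -43857/29873, 28961/29873]
P' = (I − K·H)·P̄ = [2206105/119492 112097/29873 -3042481/119492; 112097/29873 46776/29873 -156705/29873; -3042481/119492 -156705/29873 4308889/119492]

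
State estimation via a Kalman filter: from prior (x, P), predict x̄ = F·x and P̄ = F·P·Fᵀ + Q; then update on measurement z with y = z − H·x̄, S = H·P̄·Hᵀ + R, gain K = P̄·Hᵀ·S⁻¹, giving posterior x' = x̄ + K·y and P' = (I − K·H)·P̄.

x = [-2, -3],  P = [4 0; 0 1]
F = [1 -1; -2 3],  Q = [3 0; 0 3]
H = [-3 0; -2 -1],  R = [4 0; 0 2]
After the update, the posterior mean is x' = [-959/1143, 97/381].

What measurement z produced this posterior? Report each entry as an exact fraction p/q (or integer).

z = [3, 1]

x̄ = F·x = [1, -5]
P̄ = F·P·Fᵀ + Q = [8 -11; -11 28]
S = H·P̄·Hᵀ + R = [76 15; 15 18]
K = P̄·Hᵀ·S⁻¹ = [-119/381 -20/1143; 76/127 -317/381]
x' − x̄ = [-2102/1143, 2002/381] = K·y
y = (KᵀK)⁻¹·Kᵀ·(x' − x̄) = [6, -2]
z = y + H·x̄ = [6, -2] + [-3, 3] = [3, 1]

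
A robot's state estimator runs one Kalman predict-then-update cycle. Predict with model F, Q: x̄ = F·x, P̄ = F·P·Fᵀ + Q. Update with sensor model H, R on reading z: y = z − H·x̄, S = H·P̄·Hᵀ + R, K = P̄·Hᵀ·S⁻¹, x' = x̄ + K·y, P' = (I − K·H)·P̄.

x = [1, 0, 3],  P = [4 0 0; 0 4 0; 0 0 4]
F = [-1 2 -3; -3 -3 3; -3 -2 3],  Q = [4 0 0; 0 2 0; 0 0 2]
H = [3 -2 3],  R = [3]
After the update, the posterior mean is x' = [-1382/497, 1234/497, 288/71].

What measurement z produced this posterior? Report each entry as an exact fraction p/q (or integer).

z = [-1]

x̄ = F·x = [-10, 6, 6]
P̄ = F·P·Fᵀ + Q = [60 -48 -40; -48 110 96; -40 96 90]
S = H·P̄·Hᵀ + R = [497]
K = P̄·Hᵀ·S⁻¹ = [156/497; -76/497; -6/71]
x' − x̄ = [3588/497, -1748/497, -138/71] = K·y
y = (KᵀK)⁻¹·Kᵀ·(x' − x̄) = [23]
z = y + H·x̄ = [23] + [-24] = [-1]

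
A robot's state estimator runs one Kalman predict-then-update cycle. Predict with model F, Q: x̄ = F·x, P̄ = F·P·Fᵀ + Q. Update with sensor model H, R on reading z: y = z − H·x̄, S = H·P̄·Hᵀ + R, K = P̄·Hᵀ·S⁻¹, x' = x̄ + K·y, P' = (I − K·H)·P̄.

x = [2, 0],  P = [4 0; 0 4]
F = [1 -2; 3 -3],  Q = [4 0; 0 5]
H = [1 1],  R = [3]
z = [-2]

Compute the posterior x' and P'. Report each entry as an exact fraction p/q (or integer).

x̄ = F·x = [2, 6]
P̄ = F·P·Fᵀ + Q = [24 36; 36 77]
y = z − H·x̄ = [-10]
S = H·P̄·Hᵀ + R = [176]
K = P̄·Hᵀ·S⁻¹ = [15/44; 113/176]
x' = x̄ + K·y = [-31/22, -37/88]
P' = (I − K·H)·P̄ = [39/11 -111/44; -111/44 783/176]

x' = [-31/22, -37/88]
P' = [39/11 -111/44; -111/44 783/176]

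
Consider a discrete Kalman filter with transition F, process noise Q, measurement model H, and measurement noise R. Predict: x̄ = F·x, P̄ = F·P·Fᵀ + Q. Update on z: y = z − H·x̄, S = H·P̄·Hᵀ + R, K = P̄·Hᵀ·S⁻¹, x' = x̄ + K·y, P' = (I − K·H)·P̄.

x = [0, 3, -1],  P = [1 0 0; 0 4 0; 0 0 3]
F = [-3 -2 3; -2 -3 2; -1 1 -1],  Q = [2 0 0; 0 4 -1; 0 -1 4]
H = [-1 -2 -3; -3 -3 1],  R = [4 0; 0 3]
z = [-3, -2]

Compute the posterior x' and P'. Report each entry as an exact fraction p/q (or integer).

x' = [72389/54867, -7469/18289, 15010/18289]
P' = [213298/54867 -186592/54867 19214/18289; -186592/54867 177011/54867 -17734/18289; 19214/18289 -17734/18289 12078/18289]

x̄ = F·x = [-9, -11, 4]
P̄ = F·P·Fᵀ + Q = [54 48 -14; 48 56 -17; -14 -17 12]
y = z − H·x̄ = [-22, -66]
S = H·P̄·Hᵀ + R = [294 663; 663 2055]
K = P̄·Hᵀ·S⁻¹ = [-3260/54867 -7492/54867; -652/18289 -8153/54867; -4995/18289 2546/18289]
x' = x̄ + K·y = [72389/54867, -7469/18289, 15010/18289]
P' = (I − K·H)·P̄ = [213298/54867 -186592/54867 19214/18289; -186592/54867 177011/54867 -17734/18289; 19214/18289 -17734/18289 12078/18289]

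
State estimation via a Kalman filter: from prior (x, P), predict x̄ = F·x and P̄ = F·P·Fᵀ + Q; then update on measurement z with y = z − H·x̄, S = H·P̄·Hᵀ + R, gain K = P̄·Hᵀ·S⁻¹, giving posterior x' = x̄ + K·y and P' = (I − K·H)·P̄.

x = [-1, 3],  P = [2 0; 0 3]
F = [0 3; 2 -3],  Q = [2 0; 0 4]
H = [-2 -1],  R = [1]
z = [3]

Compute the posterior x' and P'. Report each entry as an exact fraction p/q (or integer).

x̄ = F·x = [9, -11]
P̄ = F·P·Fᵀ + Q = [29 -27; -27 39]
y = z − H·x̄ = [10]
S = H·P̄·Hᵀ + R = [48]
K = P̄·Hᵀ·S⁻¹ = [-31/48; 5/16]
x' = x̄ + K·y = [61/24, -63/8]
P' = (I − K·H)·P̄ = [431/48 -277/16; -277/16 549/16]

x' = [61/24, -63/8]
P' = [431/48 -277/16; -277/16 549/16]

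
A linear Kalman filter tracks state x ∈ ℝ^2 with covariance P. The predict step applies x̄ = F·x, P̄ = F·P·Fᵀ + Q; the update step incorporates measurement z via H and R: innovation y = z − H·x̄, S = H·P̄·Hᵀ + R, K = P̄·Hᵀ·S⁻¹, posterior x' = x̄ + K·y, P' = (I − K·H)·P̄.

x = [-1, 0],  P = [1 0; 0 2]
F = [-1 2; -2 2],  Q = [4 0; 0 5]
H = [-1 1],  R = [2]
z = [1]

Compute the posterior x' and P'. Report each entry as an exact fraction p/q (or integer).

x' = [1, 2]
P' = [49/4 47/4; 47/4 155/12]

x̄ = F·x = [1, 2]
P̄ = F·P·Fᵀ + Q = [13 10; 10 17]
y = z − H·x̄ = [0]
S = H·P̄·Hᵀ + R = [12]
K = P̄·Hᵀ·S⁻¹ = [-1/4; 7/12]
x' = x̄ + K·y = [1, 2]
P' = (I − K·H)·P̄ = [49/4 47/4; 47/4 155/12]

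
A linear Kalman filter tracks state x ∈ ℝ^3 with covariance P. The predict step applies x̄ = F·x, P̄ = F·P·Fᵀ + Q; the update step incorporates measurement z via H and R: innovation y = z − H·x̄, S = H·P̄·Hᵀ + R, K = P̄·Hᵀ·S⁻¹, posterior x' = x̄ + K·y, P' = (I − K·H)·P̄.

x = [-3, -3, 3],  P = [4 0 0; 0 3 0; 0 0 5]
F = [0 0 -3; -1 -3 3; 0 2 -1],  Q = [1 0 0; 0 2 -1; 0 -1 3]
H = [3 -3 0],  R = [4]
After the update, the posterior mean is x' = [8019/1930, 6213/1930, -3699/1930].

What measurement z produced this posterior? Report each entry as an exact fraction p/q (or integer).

z = [3]

x̄ = F·x = [-9, 21, -9]
P̄ = F·P·Fᵀ + Q = [46 -45 15; -45 78 -34; 15 -34 20]
S = H·P̄·Hᵀ + R = [1930]
K = P̄·Hᵀ·S⁻¹ = [273/1930; -369/1930; 147/1930]
x' − x̄ = [25389/1930, -34317/1930, 13671/1930] = K·y
y = (KᵀK)⁻¹·Kᵀ·(x' − x̄) = [93]
z = y + H·x̄ = [93] + [-90] = [3]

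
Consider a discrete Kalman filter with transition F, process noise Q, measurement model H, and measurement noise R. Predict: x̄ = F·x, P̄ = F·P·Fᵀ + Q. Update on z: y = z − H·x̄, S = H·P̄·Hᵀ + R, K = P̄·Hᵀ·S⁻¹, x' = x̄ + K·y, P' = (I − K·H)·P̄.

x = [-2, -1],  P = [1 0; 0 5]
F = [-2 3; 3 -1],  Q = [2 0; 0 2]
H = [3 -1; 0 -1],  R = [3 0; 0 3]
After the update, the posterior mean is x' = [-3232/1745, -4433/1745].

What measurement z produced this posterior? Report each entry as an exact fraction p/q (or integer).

x̄ = F·x = [1, -5]
P̄ = F·P·Fᵀ + Q = [51 -21; -21 16]
S = H·P̄·Hᵀ + R = [604 79; 79 19]
K = P̄·Hᵀ·S⁻¹ = [549/1745 -354/1745; -79/1745 -1141/1745]
x' − x̄ = [-4977/1745, 4292/1745] = K·y
y = (KᵀK)⁻¹·Kᵀ·(x' − x̄) = [-11, -3]
z = y + H·x̄ = [-11, -3] + [8, 5] = [-3, 2]

z = [-3, 2]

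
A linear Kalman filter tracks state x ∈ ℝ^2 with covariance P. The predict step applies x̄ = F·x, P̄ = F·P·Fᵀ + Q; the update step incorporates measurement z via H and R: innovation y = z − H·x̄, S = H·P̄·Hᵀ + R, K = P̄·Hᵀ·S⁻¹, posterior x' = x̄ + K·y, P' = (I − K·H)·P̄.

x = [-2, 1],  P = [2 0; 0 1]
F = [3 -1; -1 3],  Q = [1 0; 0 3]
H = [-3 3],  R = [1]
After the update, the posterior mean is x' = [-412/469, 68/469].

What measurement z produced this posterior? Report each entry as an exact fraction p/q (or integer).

z = [3]

x̄ = F·x = [-7, 5]
P̄ = F·P·Fᵀ + Q = [20 -9; -9 14]
S = H·P̄·Hᵀ + R = [469]
K = P̄·Hᵀ·S⁻¹ = [-87/469; 69/469]
x' − x̄ = [2871/469, -2277/469] = K·y
y = (KᵀK)⁻¹·Kᵀ·(x' − x̄) = [-33]
z = y + H·x̄ = [-33] + [36] = [3]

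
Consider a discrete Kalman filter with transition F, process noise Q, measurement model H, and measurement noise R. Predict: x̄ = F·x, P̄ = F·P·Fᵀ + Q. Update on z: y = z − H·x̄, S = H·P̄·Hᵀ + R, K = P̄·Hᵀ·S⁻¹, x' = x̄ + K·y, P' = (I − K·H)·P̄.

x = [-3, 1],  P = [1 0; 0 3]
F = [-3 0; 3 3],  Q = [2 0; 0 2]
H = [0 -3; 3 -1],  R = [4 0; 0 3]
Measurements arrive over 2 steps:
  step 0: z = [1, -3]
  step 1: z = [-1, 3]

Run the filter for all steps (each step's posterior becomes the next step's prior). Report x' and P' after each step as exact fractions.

step 0: x' = [-21537/29099, -4737/29099], P' = [10579/29099 3936/29099; 3936/29099 12588/29099]
step 1: x' = [124826238/116110975, 25781937/116110975], P' = [38826512/116110975 12749388/116110975; 12749388/116110975 47001612/116110975]

step 0: x̄ = F·x = [9, -6]
step 0: P̄ = F·P·Fᵀ + Q = [11 -9; -9 38]
step 0: y = z − H·x̄ = [-17, -36]
step 0: S = H·P̄·Hᵀ + R = [346 195; 195 194]
step 0: K = P̄·Hᵀ·S⁻¹ = [-2952/29099 9267/29099; -9441/29099 -260/29099]
step 0: x' = x̄ + K·y = [-21537/29099, -4737/29099]
step 0: P' = (I − K·H)·P̄ = [10579/29099 3936/29099; 3936/29099 12588/29099]
step 1: x̄ = F·x = [64611/29099, -78822/29099]
step 1: P̄ = F·P·Fᵀ + Q = [153409/29099 -130635/29099; -130635/29099 337549/29099]
step 1: y = z − H·x̄ = [-265565/29099, -185358/29099]
step 1: S = H·P̄·Hᵀ + R = [3154337/29099 2188362/29099; 2188362/29099 2589337/29099]
step 1: K = P̄·Hᵀ·S⁻¹ = [-9562041/116110975 34576716/116110975; -35251209/116110975 -2917816/116110975]
step 1: x' = x̄ + K·y = [124826238/116110975, 25781937/116110975]
step 1: P' = (I − K·H)·P̄ = [38826512/116110975 12749388/116110975; 12749388/116110975 47001612/116110975]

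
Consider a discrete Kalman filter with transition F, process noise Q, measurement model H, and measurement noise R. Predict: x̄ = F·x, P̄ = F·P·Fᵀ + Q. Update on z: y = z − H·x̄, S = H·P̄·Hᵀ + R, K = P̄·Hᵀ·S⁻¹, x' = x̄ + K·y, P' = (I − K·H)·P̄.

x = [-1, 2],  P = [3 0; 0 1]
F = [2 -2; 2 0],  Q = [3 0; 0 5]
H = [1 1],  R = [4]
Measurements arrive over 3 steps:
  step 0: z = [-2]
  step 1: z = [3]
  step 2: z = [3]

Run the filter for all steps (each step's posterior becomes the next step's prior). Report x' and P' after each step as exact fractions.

step 0: x' = [-99/32, 23/32], P' = [255/64 -131/64; -131/64 247/64]
step 1: x' = [5021/1983, -148/1983], P' = [10937/1983 -6145/1983; -6145/1983 9029/1983]
step 2: x' = [257707/333224, 799689/333224], P' = [1838097/333224 -1024893/333224; -1024893/333224 1512857/333224]

step 0: x̄ = F·x = [-6, -2]
step 0: P̄ = F·P·Fᵀ + Q = [19 12; 12 17]
step 0: y = z − H·x̄ = [6]
step 0: S = H·P̄·Hᵀ + R = [64]
step 0: K = P̄·Hᵀ·S⁻¹ = [31/64; 29/64]
step 0: x' = x̄ + K·y = [-99/32, 23/32]
step 0: P' = (I − K·H)·P̄ = [255/64 -131/64; -131/64 247/64]
step 1: x̄ = F·x = [-61/8, -99/16]
step 1: P̄ = F·P·Fᵀ + Q = [203/4 193/8; 193/8 335/16]
step 1: y = z − H·x̄ = [269/16]
step 1: S = H·P̄·Hᵀ + R = [1983/16]
step 1: K = P̄·Hᵀ·S⁻¹ = [1198/1983; 721/1983]
step 1: x' = x̄ + K·y = [5021/1983, -148/1983]
step 1: P' = (I − K·H)·P̄ = [10937/1983 -6145/1983; -6145/1983 9029/1983]
step 2: x̄ = F·x = [3446/661, 10042/1983]
step 2: P̄ = F·P·Fᵀ + Q = [44991/661 22776/661; 22776/661 53663/1983]
step 2: y = z − H·x̄ = [-14431/1983]
step 2: S = H·P̄·Hᵀ + R = [333224/1983]
step 2: K = P̄·Hᵀ·S⁻¹ = [203301/333224; 121991/333224]
step 2: x' = x̄ + K·y = [257707/333224, 799689/333224]
step 2: P' = (I − K·H)·P̄ = [1838097/333224 -1024893/333224; -1024893/333224 1512857/333224]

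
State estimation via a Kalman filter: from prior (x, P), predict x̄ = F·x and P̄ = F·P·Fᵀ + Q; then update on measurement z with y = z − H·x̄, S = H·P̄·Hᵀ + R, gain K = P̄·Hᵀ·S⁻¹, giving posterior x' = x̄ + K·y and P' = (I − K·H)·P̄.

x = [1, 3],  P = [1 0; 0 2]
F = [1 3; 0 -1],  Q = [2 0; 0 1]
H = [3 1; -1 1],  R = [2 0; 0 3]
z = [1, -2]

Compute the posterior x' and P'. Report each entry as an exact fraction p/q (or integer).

x' = [124/163, -135/163]
P' = [87/326 -75/326; -75/326 267/326]

x̄ = F·x = [10, -3]
P̄ = F·P·Fᵀ + Q = [21 -6; -6 3]
y = z − H·x̄ = [-26, 11]
S = H·P̄·Hᵀ + R = [158 -72; -72 39]
K = P̄·Hᵀ·S⁻¹ = [93/326 -27/163; 21/326 57/163]
x' = x̄ + K·y = [124/163, -135/163]
P' = (I − K·H)·P̄ = [87/326 -75/326; -75/326 267/326]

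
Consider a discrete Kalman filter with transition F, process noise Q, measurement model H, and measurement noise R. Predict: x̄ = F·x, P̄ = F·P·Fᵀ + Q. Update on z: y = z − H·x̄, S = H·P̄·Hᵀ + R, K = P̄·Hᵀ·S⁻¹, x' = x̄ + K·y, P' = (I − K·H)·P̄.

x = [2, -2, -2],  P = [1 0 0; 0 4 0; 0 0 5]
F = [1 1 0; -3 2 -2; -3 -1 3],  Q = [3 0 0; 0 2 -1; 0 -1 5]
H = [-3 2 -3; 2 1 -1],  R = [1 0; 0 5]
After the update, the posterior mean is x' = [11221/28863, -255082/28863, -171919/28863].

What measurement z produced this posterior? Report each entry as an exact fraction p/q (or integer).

x̄ = F·x = [0, -6, -10]
P̄ = F·P·Fᵀ + Q = [8 5 -7; 5 47 -30; -7 -30 63]
S = H·P̄·Hᵀ + R = [1002 411; 411 255]
K = P̄·Hᵀ·S⁻¹ = [-3241/28863 8393/28863; 2446/28863 5905/28863; -4721/28863 -4502/28863]
x' − x̄ = [11221/28863, -81904/28863, 116711/28863] = K·y
y = (KᵀK)⁻¹·Kᵀ·(x' − x̄) = [-19, -6]
z = y + H·x̄ = [-19, -6] + [18, 4] = [-1, -2]

z = [-1, -2]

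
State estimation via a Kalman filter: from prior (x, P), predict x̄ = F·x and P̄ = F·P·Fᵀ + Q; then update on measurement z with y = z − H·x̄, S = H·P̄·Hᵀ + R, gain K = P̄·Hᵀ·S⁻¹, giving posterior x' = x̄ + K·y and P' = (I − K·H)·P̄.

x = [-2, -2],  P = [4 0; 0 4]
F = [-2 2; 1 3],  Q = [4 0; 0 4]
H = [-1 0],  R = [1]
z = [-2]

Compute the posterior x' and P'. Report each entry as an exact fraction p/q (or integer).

x' = [72/37, -264/37]
P' = [36/37 16/37; 16/37 1372/37]

x̄ = F·x = [0, -8]
P̄ = F·P·Fᵀ + Q = [36 16; 16 44]
y = z − H·x̄ = [-2]
S = H·P̄·Hᵀ + R = [37]
K = P̄·Hᵀ·S⁻¹ = [-36/37; -16/37]
x' = x̄ + K·y = [72/37, -264/37]
P' = (I − K·H)·P̄ = [36/37 16/37; 16/37 1372/37]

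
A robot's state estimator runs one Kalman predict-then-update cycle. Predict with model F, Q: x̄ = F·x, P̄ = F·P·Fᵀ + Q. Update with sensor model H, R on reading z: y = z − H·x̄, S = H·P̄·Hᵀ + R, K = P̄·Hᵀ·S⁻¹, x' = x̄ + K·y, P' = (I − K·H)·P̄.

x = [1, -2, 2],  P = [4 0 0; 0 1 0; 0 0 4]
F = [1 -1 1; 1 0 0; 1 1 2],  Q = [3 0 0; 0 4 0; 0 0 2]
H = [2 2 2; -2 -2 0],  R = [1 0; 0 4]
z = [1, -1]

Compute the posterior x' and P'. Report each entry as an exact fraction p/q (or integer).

x̄ = F·x = [5, 1, 3]
P̄ = F·P·Fᵀ + Q = [12 4 11; 4 8 4; 11 4 23]
y = z − H·x̄ = [-17, 11]
S = H·P̄·Hᵀ + R = [325 -172; -172 116]
K = P̄·Hᵀ·S⁻¹ = [190/2029 -278/2029; -104/2029 -574/2029; 914/2029 1661/4058]
x' = x̄ + K·y = [3857/2029, -2517/2029, -631/4058]
P' = (I − K·H)·P̄ = [5192/2029 -4636/2029 -461/2029; -4636/2029 5784/2029 -1200/2029; -461/2029 -1200/2029 2118/2029]

x' = [3857/2029, -2517/2029, -631/4058]
P' = [5192/2029 -4636/2029 -461/2029; -4636/2029 5784/2029 -1200/2029; -461/2029 -1200/2029 2118/2029]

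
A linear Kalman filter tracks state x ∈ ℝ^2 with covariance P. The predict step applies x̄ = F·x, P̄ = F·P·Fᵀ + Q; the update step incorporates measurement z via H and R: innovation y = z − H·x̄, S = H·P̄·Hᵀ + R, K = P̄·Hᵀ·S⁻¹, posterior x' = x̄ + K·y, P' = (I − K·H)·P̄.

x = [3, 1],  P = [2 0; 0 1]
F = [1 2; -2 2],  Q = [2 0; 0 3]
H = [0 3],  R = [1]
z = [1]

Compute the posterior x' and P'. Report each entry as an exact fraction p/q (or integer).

x̄ = F·x = [5, -4]
P̄ = F·P·Fᵀ + Q = [8 0; 0 15]
y = z − H·x̄ = [13]
S = H·P̄·Hᵀ + R = [136]
K = P̄·Hᵀ·S⁻¹ = [0; 45/136]
x' = x̄ + K·y = [5, 41/136]
P' = (I − K·H)·P̄ = [8 0; 0 15/136]

x' = [5, 41/136]
P' = [8 0; 0 15/136]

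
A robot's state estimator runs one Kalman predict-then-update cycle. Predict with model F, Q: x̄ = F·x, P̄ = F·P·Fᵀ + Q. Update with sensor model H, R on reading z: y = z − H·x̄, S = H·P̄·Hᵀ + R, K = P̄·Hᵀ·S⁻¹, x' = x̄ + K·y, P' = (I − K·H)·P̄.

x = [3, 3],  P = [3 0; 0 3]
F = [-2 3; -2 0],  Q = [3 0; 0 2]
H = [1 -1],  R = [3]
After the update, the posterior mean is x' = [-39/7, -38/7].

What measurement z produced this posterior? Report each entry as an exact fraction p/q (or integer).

x̄ = F·x = [3, -6]
P̄ = F·P·Fᵀ + Q = [42 12; 12 14]
S = H·P̄·Hᵀ + R = [35]
K = P̄·Hᵀ·S⁻¹ = [6/7; -2/35]
x' − x̄ = [-60/7, 4/7] = K·y
y = (KᵀK)⁻¹·Kᵀ·(x' − x̄) = [-10]
z = y + H·x̄ = [-10] + [9] = [-1]

z = [-1]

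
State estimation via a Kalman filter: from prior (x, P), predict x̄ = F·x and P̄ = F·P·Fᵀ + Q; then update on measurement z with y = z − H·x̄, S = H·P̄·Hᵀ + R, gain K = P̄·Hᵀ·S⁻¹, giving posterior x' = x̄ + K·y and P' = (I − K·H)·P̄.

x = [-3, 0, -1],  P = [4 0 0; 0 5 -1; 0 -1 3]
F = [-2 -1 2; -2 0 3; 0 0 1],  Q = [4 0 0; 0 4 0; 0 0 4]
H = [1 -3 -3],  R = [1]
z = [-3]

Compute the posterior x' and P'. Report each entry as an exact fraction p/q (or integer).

x' = [1795/426, 1409/426, -385/426]
P' = [9185/426 3841/426 -749/426; 3841/426 2861/426 -1537/426; -749/426 -1537/426 1301/426]

x̄ = F·x = [4, 3, -1]
P̄ = F·P·Fᵀ + Q = [41 37 7; 37 47 9; 7 9 7]
y = z − H·x̄ = [-1]
S = H·P̄·Hᵀ + R = [426]
K = P̄·Hᵀ·S⁻¹ = [-91/426; -131/426; -41/426]
x' = x̄ + K·y = [1795/426, 1409/426, -385/426]
P' = (I − K·H)·P̄ = [9185/426 3841/426 -749/426; 3841/426 2861/426 -1537/426; -749/426 -1537/426 1301/426]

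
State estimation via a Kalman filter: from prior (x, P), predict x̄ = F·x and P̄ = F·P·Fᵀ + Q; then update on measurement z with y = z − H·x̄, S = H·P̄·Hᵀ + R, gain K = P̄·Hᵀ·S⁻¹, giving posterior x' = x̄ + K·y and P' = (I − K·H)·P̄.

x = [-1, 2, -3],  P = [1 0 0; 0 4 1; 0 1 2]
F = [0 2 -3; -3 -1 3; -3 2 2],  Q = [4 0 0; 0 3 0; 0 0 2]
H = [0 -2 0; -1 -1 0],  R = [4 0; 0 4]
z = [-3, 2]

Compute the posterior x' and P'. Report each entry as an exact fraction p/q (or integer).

x' = [-191/230, 223/230, -33/230]
P' = [2299/575 -507/575 1257/575; -507/575 551/575 199/575; 1257/575 199/575 14426/575]

x̄ = F·x = [13, -8, 1]
P̄ = F·P·Fᵀ + Q = [26 -17 2; -17 28 17; 2 17 43]
y = z − H·x̄ = [-19, 7]
S = H·P̄·Hᵀ + R = [116 22; 22 24]
K = P̄·Hᵀ·S⁻¹ = [507/1150 -448/575; -551/1150 -11/575; -199/1150 -364/575]
x' = x̄ + K·y = [-191/230, 223/230, -33/230]
P' = (I − K·H)·P̄ = [2299/575 -507/575 1257/575; -507/575 551/575 199/575; 1257/575 199/575 14426/575]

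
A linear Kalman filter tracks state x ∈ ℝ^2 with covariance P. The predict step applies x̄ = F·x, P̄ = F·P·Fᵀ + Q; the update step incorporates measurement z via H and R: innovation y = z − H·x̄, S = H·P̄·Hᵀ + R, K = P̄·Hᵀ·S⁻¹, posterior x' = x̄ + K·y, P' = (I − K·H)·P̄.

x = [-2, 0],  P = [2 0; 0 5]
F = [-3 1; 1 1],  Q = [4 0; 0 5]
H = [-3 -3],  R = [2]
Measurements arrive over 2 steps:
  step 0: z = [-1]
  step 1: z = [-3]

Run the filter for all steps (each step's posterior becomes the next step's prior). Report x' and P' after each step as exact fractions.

step 0: x' = [1152/335, -1033/335], P' = [2961/335 -2909/335; -2909/335 2931/335]
step 1: x' = [76189/449365, 363766/449365], P' = [2369266/449365 -2272786/449365; -2272786/449365 2276016/449365]

step 0: x̄ = F·x = [6, -2]
step 0: P̄ = F·P·Fᵀ + Q = [27 -1; -1 12]
step 0: y = z − H·x̄ = [11]
step 0: S = H·P̄·Hᵀ + R = [335]
step 0: K = P̄·Hᵀ·S⁻¹ = [-78/335; -33/335]
step 0: x' = x̄ + K·y = [1152/335, -1033/335]
step 0: P' = (I − K·H)·P̄ = [2961/335 -2909/335; -2909/335 2931/335]
step 1: x̄ = F·x = [-67/5, 119/335]
step 1: P̄ = F·P·Fᵀ + Q = [722/5 -2/5; -2/5 1749/335]
step 1: y = z − H·x̄ = [-2823/67]
step 1: S = H·P̄·Hᵀ + R = [89873/67]
step 1: K = P̄·Hᵀ·S⁻¹ = [-28944/89873; -969/89873]
step 1: x' = x̄ + K·y = [76189/449365, 363766/449365]
step 1: P' = (I − K·H)·P̄ = [2369266/449365 -2272786/449365; -2272786/449365 2276016/449365]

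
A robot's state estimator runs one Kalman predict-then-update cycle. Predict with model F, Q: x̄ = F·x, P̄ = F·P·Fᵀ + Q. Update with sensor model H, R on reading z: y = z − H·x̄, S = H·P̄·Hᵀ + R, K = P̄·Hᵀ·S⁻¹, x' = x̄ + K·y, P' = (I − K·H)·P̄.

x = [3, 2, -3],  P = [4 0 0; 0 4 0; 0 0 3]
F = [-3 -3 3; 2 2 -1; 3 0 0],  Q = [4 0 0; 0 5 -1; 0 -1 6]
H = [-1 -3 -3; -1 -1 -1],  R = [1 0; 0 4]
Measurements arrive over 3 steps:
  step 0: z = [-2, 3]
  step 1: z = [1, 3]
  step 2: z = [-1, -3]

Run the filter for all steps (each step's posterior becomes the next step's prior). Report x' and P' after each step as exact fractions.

step 0: x' = [-139708/20977, 52573/20977, 8596/20977], P' = [168207/20977 -68841/20977 9514/20977; -68841/20977 142336/20977 -117463/20977; 9514/20977 -117463/20977 115777/20977]
step 1: x' = [-6859050959/1777349221, 4956741464/1777349221, -3304503432/1777349221], P' = [15610074264/1777349221 -7196482776/1777349221 1705702888/1777349221; -7196482776/1777349221 12057389689/1777349221 -9498108397/1777349221; 1705702888/1777349221 -9498108397/1777349221 9062104669/1777349221]
step 2: x' = [243458594910816/74214377213639, -154397816824305/148428754427278, 41110092957319/148428754427278], P' = [649353927894978/74214377213639 -299620429252137/74214377213639 71239200392075/74214377213639; -299620429252137/74214377213639 1008787345615219/148428754427278 -795768153392821/148428754427278; 71239200392075/74214377213639 -795768153392821/148428754427278 759423878940211/148428754427278]

step 0: x̄ = F·x = [-24, 13, 9]
step 0: P̄ = F·P·Fᵀ + Q = [103 -57 -36; -57 40 23; -36 23 42]
step 0: y = z − H·x̄ = [40, 1]
step 0: S = H·P̄·Hᵀ + R = [698 115; 115 49]
step 0: K = P̄·Hᵀ·S⁻¹ = [9774/20977 -27220/20977; -5778/20977 10992/20977; -4456/20977 -1957/20977]
step 0: x' = x̄ + K·y = [-139708/20977, 52573/20977, 8596/20977]
step 0: P' = (I − K·H)·P̄ = [168207/20977 -68841/20977 9514/20977; -68841/20977 142336/20977 -117463/20977; 9514/20977 -117463/20977 115777/20977]
step 1: x̄ = F·x = [287193/20977, -182866/20977, -419124/20977]
step 1: P̄ = F·P·Fᵀ + Q = [4624732/20977 -2356038/20977 -808668/20977; -2356038/20977 1343902/20977 546677/20977; -808668/20977 546677/20977 1639725/20977]
step 1: y = z − H·x̄ = [-1497800/20977, -251866/20977]
step 1: S = H·P̄·Hᵀ + R = [22350302/20977 4196851/20977; 4196851/20977 2456209/20977]
step 1: K = P̄·Hᵀ·S⁻¹ = [862265400/1777349221 -2529823594/1777349221; -481361100/1777349221 1159300371/1777349221; -397691704/1777349221 -317424790/1777349221]
step 1: x' = x̄ + K·y = [-6859050959/1777349221, 4956741464/1777349221, -3304503432/1777349221]
step 1: P' = (I − K·H)·P̄ = [15610074264/1777349221 -7196482776/1777349221 1705702888/1777349221; -7196482776/1777349221 12057389689/1777349221 -9498108397/1777349221; 1705702888/1777349221 -9498108397/1777349221 9062104669/1777349221]
step 2: x̄ = F·x = [-4206581811/1777349221, -500115558/1777349221, -20577152877/1777349221]
step 2: P̄ = F·P·Fᵀ + Q = [348402123676/1777349221 -176964953994/1777349221 -60370997400/1777349221; -176964953994/1777349221 102216466414/1777349221 43587091043/1777349221; -60370997400/1777349221 43587091043/1777349221 151154763702/1777349221]
step 2: y = z − H·x̄ = [-69215736337/1777349221, -30615897909/1777349221]
step 2: S = H·P̄·Hᵀ + R = [1991072474351/1777349221 420694554706/1777349221; 420694554706/1777349221 221385029974/1777349221]
step 2: K = P̄·Hᵀ·S⁻¹ = [35789758685208/74214377213639 -105243174758729/74214377213639; -19908359081460/74214377213639 96555416570469/148428754427278; -16722788713160/74214377213639 -26533531582885/148428754427278]
step 2: x' = x̄ + K·y = [243458594910816/74214377213639, -154397816824305/148428754427278, 41110092957319/148428754427278]
step 2: P' = (I − K·H)·P̄ = [649353927894978/74214377213639 -299620429252137/74214377213639 71239200392075/74214377213639; -299620429252137/74214377213639 1008787345615219/148428754427278 -795768153392821/148428754427278; 71239200392075/74214377213639 -795768153392821/148428754427278 759423878940211/148428754427278]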